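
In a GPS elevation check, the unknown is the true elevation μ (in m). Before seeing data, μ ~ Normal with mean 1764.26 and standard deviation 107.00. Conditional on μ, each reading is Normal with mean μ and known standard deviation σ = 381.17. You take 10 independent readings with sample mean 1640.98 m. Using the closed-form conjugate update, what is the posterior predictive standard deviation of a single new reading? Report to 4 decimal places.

For Normal data with known variance σ², a Normal(μ₀, σ₀²) prior on μ is conjugate. Posterior precision = 1/σ₀² + n/σ²; posterior mean is the precision-weighted average of μ₀ and x̄.
σ₀² = 107.00² = 11449, σ² = 381.17² = 145290.5689; σ² + n·σ₀² = 145290.5689 + 10·11449 = 259780.5689.
Posterior precision = 1/σ₀² + n/σ² = 1/11449 + 10/145290.5689 = (σ² + n·σ₀²)/(σ₀²σ²) = 259780.5689/(11449·145290.5689); posterior variance σₙ² = σ₀²σ²/(σ² + n·σ₀²) = 11449·145290.5689/259780.5689 = 6403.218418.
Predictive variance for one new observation = σₙ² + σ² = 11449·145290.5689/259780.5689 + 145290.5689 = σ²·(σ₀² + 259780.5689)/259780.5689 = 145290.5689·271229.5689/259780.5689 = 151693.787318; SD = √(145290.5689·271229.5689/259780.5689) = 389.4789.

389.4789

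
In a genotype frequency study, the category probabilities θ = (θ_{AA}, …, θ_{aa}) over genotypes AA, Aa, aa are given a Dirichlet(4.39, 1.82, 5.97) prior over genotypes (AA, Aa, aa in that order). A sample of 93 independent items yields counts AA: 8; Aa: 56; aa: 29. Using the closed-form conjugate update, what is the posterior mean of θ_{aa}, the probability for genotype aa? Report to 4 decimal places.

The Dirichlet prior is conjugate to the Multinomial likelihood: each posterior αⱼ = prior αⱼ + observed count nⱼ.
Posterior concentration: (12.39, 57.82, 34.97), total = 105.18.
E[θ_{aa}|data] = α_{aa}/Σα = 34.97/105.18 = 0.3325.

0.3325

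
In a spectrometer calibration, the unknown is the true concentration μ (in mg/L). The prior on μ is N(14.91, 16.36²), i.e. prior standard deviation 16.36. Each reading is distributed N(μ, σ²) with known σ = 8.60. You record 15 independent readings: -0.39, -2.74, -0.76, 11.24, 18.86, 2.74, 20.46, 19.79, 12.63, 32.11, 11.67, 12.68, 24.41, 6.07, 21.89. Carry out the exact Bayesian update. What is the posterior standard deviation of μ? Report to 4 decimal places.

For Normal data with known variance σ², a Normal(μ₀, σ₀²) prior on μ is conjugate. Posterior precision = 1/σ₀² + n/σ²; posterior mean is the precision-weighted average of μ₀ and x̄.
σ₀² = 16.36² = 267.6496, σ² = 8.60² = 73.96; σ² + n·σ₀² = 73.96 + 15·267.6496 = 4088.704.
Posterior precision = 1/σ₀² + n/σ² = 1/267.6496 + 15/73.96 = (σ² + n·σ₀²)/(σ₀²σ²) = 4088.704/(267.6496·73.96); posterior variance σₙ² = σ₀²σ²/(σ² + n·σ₀²) = 267.6496·73.96/4088.704 = 4.841477.
Posterior SD = √σₙ² = √(267.6496·73.96/4088.704) = 2.2003.

2.2003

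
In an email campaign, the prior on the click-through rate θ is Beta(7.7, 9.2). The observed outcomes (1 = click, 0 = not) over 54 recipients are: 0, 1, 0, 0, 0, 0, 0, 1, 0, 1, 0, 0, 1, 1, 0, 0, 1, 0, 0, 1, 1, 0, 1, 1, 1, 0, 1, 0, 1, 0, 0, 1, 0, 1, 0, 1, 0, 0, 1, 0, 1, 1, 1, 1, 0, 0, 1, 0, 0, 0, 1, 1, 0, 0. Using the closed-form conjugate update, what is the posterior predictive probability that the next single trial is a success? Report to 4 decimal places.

The Beta prior is conjugate to a Binomial/Bernoulli likelihood; the update adds successes to α and failures to β.
Posterior: Beta(α+k, β+n−k) = Beta(7.7+24, 9.2+30) = Beta(31.7, 39.2).
For a single future Bernoulli trial, P(success | data) = α/(α+β) = 0.4471.

0.4471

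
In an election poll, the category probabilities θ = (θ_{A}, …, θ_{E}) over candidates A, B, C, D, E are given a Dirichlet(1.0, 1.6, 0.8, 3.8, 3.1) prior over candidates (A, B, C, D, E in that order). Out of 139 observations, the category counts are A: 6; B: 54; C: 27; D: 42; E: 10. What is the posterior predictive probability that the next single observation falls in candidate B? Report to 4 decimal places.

The Dirichlet prior is conjugate to the Multinomial likelihood: each posterior αⱼ = prior αⱼ + observed count nⱼ.
Posterior concentration: (7.0, 55.6, 27.8, 45.8, 13.1), total = 149.3.
P(next = B | data) = α_{B}/Σα = 0.3724.

0.3724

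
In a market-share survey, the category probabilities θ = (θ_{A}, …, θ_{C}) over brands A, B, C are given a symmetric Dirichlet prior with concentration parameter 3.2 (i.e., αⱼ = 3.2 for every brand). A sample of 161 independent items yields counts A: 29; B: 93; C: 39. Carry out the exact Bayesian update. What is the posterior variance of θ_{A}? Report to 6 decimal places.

The Dirichlet prior is conjugate to the Multinomial likelihood: each posterior αⱼ = prior αⱼ + observed count nⱼ.
Posterior concentration: (32.2, 96.2, 42.2), total = 170.6.
Var[θ_j] = α_j(Σα−α_j)/((Σα)²(Σα+1)) = 32.2·138.4/(170.6²·171.6) = 0.000892.

0.000892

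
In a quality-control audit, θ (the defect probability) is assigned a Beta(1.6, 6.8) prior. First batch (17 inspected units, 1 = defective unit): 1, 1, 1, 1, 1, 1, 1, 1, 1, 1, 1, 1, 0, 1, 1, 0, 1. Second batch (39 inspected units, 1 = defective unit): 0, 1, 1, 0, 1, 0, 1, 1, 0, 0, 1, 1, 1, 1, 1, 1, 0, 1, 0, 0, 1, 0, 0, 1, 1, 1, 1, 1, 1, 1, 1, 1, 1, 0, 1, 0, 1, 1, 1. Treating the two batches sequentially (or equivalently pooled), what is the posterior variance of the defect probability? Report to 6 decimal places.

The Beta prior is conjugate to a Binomial/Bernoulli likelihood; the update adds successes to α and failures to β.
After batch 1: Beta(1.6+15, 6.8+2) = Beta(16.6, 8.8).
After batch 2: Beta(16.6+27, 8.8+12) = Beta(43.6, 20.8).
Var = αβ/((α+β)²(α+β+1)) = 43.6·20.8/(64.4²·65.4) = 0.003343.

0.003343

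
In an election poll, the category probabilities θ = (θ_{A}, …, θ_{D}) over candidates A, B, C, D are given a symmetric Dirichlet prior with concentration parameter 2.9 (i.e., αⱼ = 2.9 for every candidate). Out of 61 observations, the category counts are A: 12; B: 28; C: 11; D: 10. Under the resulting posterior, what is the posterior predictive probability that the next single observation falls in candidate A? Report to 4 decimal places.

The Dirichlet prior is conjugate to the Multinomial likelihood: each posterior αⱼ = prior αⱼ + observed count nⱼ.
Posterior concentration: (14.9, 30.9, 13.9, 12.9), total = 72.6.
P(next = A | data) = α_{A}/Σα = 0.2052.

0.2052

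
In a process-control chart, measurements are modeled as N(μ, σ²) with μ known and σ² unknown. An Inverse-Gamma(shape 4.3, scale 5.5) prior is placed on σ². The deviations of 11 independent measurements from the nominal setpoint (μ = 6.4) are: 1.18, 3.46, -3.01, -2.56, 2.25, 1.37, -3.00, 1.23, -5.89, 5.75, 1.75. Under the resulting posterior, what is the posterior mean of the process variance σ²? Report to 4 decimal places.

With known mean μ and an Inverse-Gamma(α, β) prior on σ², the Normal likelihood is conjugate: posterior is Inv-Gamma(α + n/2, β + Σ(xᵢ−μ)²/2).
Σ(xᵢ−μ)² = (1.18)² + (3.46)² + (-3.01)² + (-2.56)² + (2.25)² + (1.37)² + (-3.00)² + (1.23)² + (-5.89)² + (5.75)² + (1.75)² = 117.2471.
Posterior: Inv-Gamma(4.3 + 11/2, 5.5 + 117.2471/2) = Inv-Gamma(9.80, 64.12355).
E[σ²|data] = β/(α−1) = 64.12355/8.80 = 7.2868.

7.2868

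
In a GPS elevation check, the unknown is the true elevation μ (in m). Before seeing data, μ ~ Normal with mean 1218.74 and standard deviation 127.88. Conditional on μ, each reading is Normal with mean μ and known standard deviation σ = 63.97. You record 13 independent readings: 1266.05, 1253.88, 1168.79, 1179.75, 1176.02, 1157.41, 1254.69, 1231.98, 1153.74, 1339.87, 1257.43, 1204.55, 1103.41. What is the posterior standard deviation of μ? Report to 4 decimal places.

17.5738

For Normal data with known variance σ², a Normal(μ₀, σ₀²) prior on μ is conjugate. Posterior precision = 1/σ₀² + n/σ²; posterior mean is the precision-weighted average of μ₀ and x̄.
σ₀² = 127.88² = 16353.2944, σ² = 63.97² = 4092.1609; σ² + n·σ₀² = 4092.1609 + 13·16353.2944 = 216684.9881.
Posterior precision = 1/σ₀² + n/σ² = 1/16353.2944 + 13/4092.1609 = (σ² + n·σ₀²)/(σ₀²σ²) = 216684.9881/(16353.2944·4092.1609); posterior variance σₙ² = σ₀²σ²/(σ² + n·σ₀²) = 16353.2944·4092.1609/216684.9881 = 308.836863.
Posterior SD = √σₙ² = √(16353.2944·4092.1609/216684.9881) = 17.5738.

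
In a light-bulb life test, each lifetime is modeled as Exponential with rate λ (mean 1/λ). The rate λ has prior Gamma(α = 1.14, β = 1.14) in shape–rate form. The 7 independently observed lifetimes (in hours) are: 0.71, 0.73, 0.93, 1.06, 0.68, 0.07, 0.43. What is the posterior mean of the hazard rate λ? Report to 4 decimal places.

With a Gamma(shape α, rate β) prior on the exponential rate λ, the posterior after n observations with total T = Σxᵢ is Gamma(α+n, β+T).
Sum of observations T = 4.61 hours; n = 7.
Posterior: Gamma(1.14+7, 1.14+4.61) = Gamma(8.14, 5.75).
Posterior mean of λ = α/β = 8.14/5.75 = 1.4157.

1.4157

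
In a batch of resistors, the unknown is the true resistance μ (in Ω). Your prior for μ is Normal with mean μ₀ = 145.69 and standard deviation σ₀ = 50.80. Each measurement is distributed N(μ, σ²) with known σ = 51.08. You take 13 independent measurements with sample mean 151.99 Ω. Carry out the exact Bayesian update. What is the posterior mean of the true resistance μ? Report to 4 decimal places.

151.5354

For Normal data with known variance σ², a Normal(μ₀, σ₀²) prior on μ is conjugate. Posterior precision = 1/σ₀² + n/σ²; posterior mean is the precision-weighted average of μ₀ and x̄.
n·x̄ = 13·151.99 = 1975.87.
σ₀² = 50.80² = 2580.64, σ² = 51.08² = 2609.1664; σ² + n·σ₀² = 2609.1664 + 13·2580.64 = 36157.4864.
Posterior mean = (μ₀/σ₀² + n·x̄/σ²)/(1/σ₀² + n/σ²) = (σ²·μ₀ + σ₀²·n·x̄)/(σ² + n·σ₀²) = (2609.1664·145.69 + 2580.64·1975.87)/36157.4864 = 5479138.609616/36157.4864 = 151.5354.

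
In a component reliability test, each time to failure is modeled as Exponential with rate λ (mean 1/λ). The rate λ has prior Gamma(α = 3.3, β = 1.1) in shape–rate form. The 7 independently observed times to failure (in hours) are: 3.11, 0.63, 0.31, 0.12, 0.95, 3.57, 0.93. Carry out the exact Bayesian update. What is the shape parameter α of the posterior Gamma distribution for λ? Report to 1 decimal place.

10.3

With a Gamma(shape α, rate β) prior on the exponential rate λ, the posterior after n observations with total T = Σxᵢ is Gamma(α+n, β+T).
Sum of observations T = 9.62 hours; n = 7.
Posterior: Gamma(3.3+7, 1.1+9.62) = Gamma(10.3, 10.72).
Posterior α = 10.3.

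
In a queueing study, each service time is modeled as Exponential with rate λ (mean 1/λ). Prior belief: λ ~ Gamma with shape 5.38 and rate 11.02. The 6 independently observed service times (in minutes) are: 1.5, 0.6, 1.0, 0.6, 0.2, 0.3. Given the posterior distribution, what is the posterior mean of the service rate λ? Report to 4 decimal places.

0.7477

With a Gamma(shape α, rate β) prior on the exponential rate λ, the posterior after n observations with total T = Σxᵢ is Gamma(α+n, β+T).
Sum of observations T = 4.2 minutes; n = 6.
Posterior: Gamma(5.38+6, 11.02+4.2) = Gamma(11.38, 15.22).
Posterior mean of λ = α/β = 11.38/15.22 = 0.7477.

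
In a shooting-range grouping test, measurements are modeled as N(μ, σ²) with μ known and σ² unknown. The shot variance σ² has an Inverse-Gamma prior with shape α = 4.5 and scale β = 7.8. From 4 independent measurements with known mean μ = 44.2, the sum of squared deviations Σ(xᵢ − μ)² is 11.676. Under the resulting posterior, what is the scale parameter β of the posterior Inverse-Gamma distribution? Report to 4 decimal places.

With known mean μ and an Inverse-Gamma(α, β) prior on σ², the Normal likelihood is conjugate: posterior is Inv-Gamma(α + n/2, β + Σ(xᵢ−μ)²/2).
Posterior: Inv-Gamma(4.5 + 4/2, 7.8 + 11.676/2) = Inv-Gamma(6.50, 13.6380).
Posterior β = 13.6380.

13.6380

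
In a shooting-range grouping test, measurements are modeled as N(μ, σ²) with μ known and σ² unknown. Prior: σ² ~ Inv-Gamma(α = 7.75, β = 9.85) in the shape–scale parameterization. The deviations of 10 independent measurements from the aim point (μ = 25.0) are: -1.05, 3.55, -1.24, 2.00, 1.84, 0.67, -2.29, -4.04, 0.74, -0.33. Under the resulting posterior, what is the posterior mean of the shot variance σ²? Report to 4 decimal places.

2.7659

With known mean μ and an Inverse-Gamma(α, β) prior on σ², the Normal likelihood is conjugate: posterior is Inv-Gamma(α + n/2, β + Σ(xᵢ−μ)²/2).
Σ(xᵢ−μ)² = (-1.05)² + (3.55)² + (-1.24)² + (2.00)² + (1.84)² + (0.67)² + (-2.29)² + (-4.04)² + (0.74)² + (-0.33)² = 45.2993.
Posterior: Inv-Gamma(7.75 + 10/2, 9.85 + 45.2993/2) = Inv-Gamma(12.75, 32.49965).
E[σ²|data] = β/(α−1) = 32.49965/11.75 = 2.7659.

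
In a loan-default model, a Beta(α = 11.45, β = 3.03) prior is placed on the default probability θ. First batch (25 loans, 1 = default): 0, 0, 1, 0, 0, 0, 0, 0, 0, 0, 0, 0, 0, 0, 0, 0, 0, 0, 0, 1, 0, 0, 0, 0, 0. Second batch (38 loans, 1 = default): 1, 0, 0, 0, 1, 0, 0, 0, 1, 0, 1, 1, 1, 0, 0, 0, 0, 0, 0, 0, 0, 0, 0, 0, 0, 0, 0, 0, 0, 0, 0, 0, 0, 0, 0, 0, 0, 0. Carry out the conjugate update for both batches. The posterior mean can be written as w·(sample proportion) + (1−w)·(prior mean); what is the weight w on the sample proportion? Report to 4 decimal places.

0.8131

The Beta prior is conjugate to a Binomial/Bernoulli likelihood; the update adds successes to α and failures to β.
Total number of loans: n = 25 + 38 = 63.
Posterior mean = (α₀+k)/(α₀+β₀+n) = [n/(α₀+β₀+n)]·(k/n) + [(α₀+β₀)/(α₀+β₀+n)]·α₀/(α₀+β₀), so only n and the prior enter the weight.
The weight on the data is w = n/(α₀+β₀+n) = 63/(11.45+3.03+63) = 63/77.48 = 0.8131.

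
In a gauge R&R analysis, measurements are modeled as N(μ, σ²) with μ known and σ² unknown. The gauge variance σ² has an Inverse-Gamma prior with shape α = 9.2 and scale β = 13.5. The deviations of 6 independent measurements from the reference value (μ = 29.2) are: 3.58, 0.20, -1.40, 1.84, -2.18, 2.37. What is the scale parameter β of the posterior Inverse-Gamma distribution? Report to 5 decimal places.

With known mean μ and an Inverse-Gamma(α, β) prior on σ², the Normal likelihood is conjugate: posterior is Inv-Gamma(α + n/2, β + Σ(xᵢ−μ)²/2).
Σ(xᵢ−μ)² = (3.58)² + (0.20)² + (-1.40)² + (1.84)² + (-2.18)² + (2.37)² = 28.5713.
Posterior: Inv-Gamma(9.2 + 6/2, 13.5 + 28.5713/2) = Inv-Gamma(12.20, 27.78565).
Posterior β = 27.78565.

27.78565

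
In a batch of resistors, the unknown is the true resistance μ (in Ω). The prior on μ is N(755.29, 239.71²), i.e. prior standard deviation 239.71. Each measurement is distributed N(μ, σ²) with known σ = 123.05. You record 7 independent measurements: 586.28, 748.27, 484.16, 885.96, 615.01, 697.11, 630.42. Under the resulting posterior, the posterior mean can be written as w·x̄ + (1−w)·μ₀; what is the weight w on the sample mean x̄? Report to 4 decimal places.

0.9637

For Normal data with known variance σ², a Normal(μ₀, σ₀²) prior on μ is conjugate. Posterior precision = 1/σ₀² + n/σ²; posterior mean is the precision-weighted average of μ₀ and x̄.
σ₀² = 239.71² = 57460.8841, σ² = 123.05² = 15141.3025. Prior precision 1/σ₀² = 1/57460.8841; data precision n/σ² = 7/15141.3025.
w = (n/σ²)/(1/σ₀² + n/σ²) = n·σ₀²/(σ² + n·σ₀²) = 7·57460.8841/(15141.3025 + 7·57460.8841) = 402226.1887/417367.4912 = 0.9637.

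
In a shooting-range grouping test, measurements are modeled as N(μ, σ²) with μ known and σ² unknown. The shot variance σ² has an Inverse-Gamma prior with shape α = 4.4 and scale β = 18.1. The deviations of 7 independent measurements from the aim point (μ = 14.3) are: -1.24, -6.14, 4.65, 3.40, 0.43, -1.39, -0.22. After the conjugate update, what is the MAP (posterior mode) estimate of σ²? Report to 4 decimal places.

6.2239

With known mean μ and an Inverse-Gamma(α, β) prior on σ², the Normal likelihood is conjugate: posterior is Inv-Gamma(α + n/2, β + Σ(xᵢ−μ)²/2).
Σ(xᵢ−μ)² = (-1.24)² + (-6.14)² + (4.65)² + (3.40)² + (0.43)² + (-1.39)² + (-0.22)² = 74.5851.
Posterior: Inv-Gamma(4.4 + 7/2, 18.1 + 74.5851/2) = Inv-Gamma(7.90, 55.39255).
Mode = β/(α+1) = 55.39255/8.90 = 6.2239.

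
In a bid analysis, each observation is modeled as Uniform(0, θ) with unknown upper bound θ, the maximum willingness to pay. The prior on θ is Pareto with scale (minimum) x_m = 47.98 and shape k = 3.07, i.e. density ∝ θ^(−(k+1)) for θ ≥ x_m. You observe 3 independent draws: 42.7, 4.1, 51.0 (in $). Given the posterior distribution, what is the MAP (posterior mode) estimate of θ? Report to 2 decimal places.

51.00

A Pareto(scale x_m, shape k) prior on the upper bound θ of Uniform(0, θ) is conjugate: posterior is Pareto(max(x_m, max xᵢ), k + n).
Sample maximum = 51.0; prior scale x_m = 47.98 → posterior scale = max = 51.00.
Posterior shape = 3.07 + 3 = 6.07.
The Pareto density is decreasing on [x_m, ∞), so the mode is x_m = 51.00.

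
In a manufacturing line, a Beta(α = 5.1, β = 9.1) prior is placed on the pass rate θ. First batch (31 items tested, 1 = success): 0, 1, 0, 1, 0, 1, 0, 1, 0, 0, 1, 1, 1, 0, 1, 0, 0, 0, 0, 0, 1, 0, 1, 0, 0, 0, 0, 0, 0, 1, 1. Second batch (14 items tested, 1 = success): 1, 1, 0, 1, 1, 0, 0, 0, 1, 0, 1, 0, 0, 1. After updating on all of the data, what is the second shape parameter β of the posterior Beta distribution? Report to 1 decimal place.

35.1

The Beta prior is conjugate to a Binomial/Bernoulli likelihood; the update adds successes to α and failures to β.
After batch 1: Beta(5.1+12, 9.1+19) = Beta(17.1, 28.1).
After batch 2: Beta(17.1+7, 28.1+7) = Beta(24.1, 35.1).
Posterior β = 35.1.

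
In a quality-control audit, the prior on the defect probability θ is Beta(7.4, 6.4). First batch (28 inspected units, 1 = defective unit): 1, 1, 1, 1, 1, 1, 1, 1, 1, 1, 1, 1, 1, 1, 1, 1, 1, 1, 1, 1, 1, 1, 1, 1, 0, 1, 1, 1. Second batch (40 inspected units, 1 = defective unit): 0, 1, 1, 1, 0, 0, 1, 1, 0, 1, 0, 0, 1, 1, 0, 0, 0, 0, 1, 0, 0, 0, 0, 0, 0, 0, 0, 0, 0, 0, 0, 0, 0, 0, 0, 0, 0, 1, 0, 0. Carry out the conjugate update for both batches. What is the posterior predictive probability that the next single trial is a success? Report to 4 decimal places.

0.5428

The Beta prior is conjugate to a Binomial/Bernoulli likelihood; the update adds successes to α and failures to β.
After batch 1: Beta(7.4+27, 6.4+1) = Beta(34.4, 7.4).
After batch 2: Beta(34.4+10, 7.4+30) = Beta(44.4, 37.4).
For a single future Bernoulli trial, P(success | data) = α/(α+β) = 0.5428.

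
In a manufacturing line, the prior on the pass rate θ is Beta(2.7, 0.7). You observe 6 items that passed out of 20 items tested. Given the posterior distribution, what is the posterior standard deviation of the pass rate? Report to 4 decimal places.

The Beta prior is conjugate to a Binomial/Bernoulli likelihood; the update adds successes to α and failures to β.
Posterior: Beta(α+k, β+n−k) = Beta(2.7+6, 0.7+14) = Beta(8.7, 14.7).
Var = αβ/((α+β)²(α+β+1)) = 8.7·14.7/(23.4²·24.4) = 0.00957227; SD = √0.00957227 = 0.0978.

0.0978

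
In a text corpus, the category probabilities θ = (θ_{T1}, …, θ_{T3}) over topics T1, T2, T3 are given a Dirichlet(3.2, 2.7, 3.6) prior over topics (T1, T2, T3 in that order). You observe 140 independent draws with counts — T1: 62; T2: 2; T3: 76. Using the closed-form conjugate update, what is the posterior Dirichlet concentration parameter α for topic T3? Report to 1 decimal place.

The Dirichlet prior is conjugate to the Multinomial likelihood: each posterior αⱼ = prior αⱼ + observed count nⱼ.
Posterior concentration: (65.2, 4.7, 79.6), total = 149.5.
α_{T3} = 3.6 + 76 = 79.6.

79.6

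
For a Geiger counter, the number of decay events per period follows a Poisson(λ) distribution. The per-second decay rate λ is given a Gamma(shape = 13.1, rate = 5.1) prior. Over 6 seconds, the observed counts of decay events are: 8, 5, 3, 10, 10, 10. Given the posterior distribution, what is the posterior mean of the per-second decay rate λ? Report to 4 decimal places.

5.3243

With a Gamma(shape α, rate β) prior, the Poisson likelihood is conjugate: the posterior is Gamma(α + ΣXᵢ, β + n).
Sum of counts S = 46 over n = 6 seconds.
Posterior: Gamma(α+S, β+n) = Gamma(13.1+46, 5.1+6) = Gamma(59.1, 11.1).
Posterior mean = α/β = 59.1/11.1 = 5.3243.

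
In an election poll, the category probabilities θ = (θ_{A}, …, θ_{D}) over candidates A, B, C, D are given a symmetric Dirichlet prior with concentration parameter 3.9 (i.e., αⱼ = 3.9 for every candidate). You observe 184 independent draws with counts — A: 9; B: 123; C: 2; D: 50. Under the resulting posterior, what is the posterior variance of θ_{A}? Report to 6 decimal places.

The Dirichlet prior is conjugate to the Multinomial likelihood: each posterior αⱼ = prior αⱼ + observed count nⱼ.
Posterior concentration: (12.9, 126.9, 5.9, 53.9), total = 199.6.
Var[θ_j] = α_j(Σα−α_j)/((Σα)²(Σα+1)) = 12.9·186.7/(199.6²·200.6) = 0.000301.

0.000301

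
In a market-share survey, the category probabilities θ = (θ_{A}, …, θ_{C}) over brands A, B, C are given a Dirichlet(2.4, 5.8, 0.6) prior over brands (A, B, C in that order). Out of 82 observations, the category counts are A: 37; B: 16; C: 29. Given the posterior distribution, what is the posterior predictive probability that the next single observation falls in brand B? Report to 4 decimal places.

The Dirichlet prior is conjugate to the Multinomial likelihood: each posterior αⱼ = prior αⱼ + observed count nⱼ.
Posterior concentration: (39.4, 21.8, 29.6), total = 90.8.
P(next = B | data) = α_{B}/Σα = 0.2401.

0.2401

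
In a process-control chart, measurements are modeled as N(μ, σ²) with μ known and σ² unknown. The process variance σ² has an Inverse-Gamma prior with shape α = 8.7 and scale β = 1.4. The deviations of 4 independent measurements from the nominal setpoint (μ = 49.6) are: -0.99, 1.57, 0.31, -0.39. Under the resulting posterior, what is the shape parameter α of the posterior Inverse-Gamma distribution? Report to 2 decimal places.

With known mean μ and an Inverse-Gamma(α, β) prior on σ², the Normal likelihood is conjugate: posterior is Inv-Gamma(α + n/2, β + Σ(xᵢ−μ)²/2).
Σ(xᵢ−μ)² = (-0.99)² + (1.57)² + (0.31)² + (-0.39)² = 3.6932.
Posterior: Inv-Gamma(8.7 + 4/2, 1.4 + 3.6932/2) = Inv-Gamma(10.70, 3.24660).
Posterior α = 10.70.

10.70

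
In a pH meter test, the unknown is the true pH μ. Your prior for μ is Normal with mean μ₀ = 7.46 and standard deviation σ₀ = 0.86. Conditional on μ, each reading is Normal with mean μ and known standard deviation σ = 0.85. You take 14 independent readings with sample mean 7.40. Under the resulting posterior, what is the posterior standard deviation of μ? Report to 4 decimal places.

For Normal data with known variance σ², a Normal(μ₀, σ₀²) prior on μ is conjugate. Posterior precision = 1/σ₀² + n/σ²; posterior mean is the precision-weighted average of μ₀ and x̄.
σ₀² = 0.86² = 0.7396, σ² = 0.85² = 0.7225; σ² + n·σ₀² = 0.7225 + 14·0.7396 = 11.0769.
Posterior precision = 1/σ₀² + n/σ² = 1/0.7396 + 14/0.7225 = (σ² + n·σ₀²)/(σ₀²σ²) = 11.0769/(0.7396·0.7225); posterior variance σₙ² = σ₀²σ²/(σ² + n·σ₀²) = 0.7396·0.7225/11.0769 = 0.048241.
Posterior SD = √σₙ² = √(0.7396·0.7225/11.0769) = 0.2196.

0.2196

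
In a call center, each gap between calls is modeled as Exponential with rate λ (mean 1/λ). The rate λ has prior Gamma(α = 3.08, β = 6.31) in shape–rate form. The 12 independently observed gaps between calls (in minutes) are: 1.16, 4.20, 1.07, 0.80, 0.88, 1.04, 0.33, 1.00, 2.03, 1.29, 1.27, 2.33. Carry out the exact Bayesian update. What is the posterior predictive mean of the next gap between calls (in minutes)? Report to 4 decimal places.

With a Gamma(shape α, rate β) prior on the exponential rate λ, the posterior after n observations with total T = Σxᵢ is Gamma(α+n, β+T).
Sum of observations T = 17.40 minutes; n = 12.
Posterior: Gamma(3.08+12, 6.31+17.40) = Gamma(15.08, 23.71).
The predictive distribution for the next observation is Lomax; its mean is β/(α−1) = 23.71/14.08 = 1.6839.

1.6839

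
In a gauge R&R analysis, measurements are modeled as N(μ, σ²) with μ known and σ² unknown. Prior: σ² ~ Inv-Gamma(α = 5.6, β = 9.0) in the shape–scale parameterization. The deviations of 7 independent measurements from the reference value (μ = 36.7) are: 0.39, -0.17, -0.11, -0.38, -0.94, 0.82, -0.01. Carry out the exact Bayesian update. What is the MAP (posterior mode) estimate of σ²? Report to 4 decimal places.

0.9848

With known mean μ and an Inverse-Gamma(α, β) prior on σ², the Normal likelihood is conjugate: posterior is Inv-Gamma(α + n/2, β + Σ(xᵢ−μ)²/2).
Σ(xᵢ−μ)² = (0.39)² + (-0.17)² + (-0.11)² + (-0.38)² + (-0.94)² + (0.82)² + (-0.01)² = 1.8936.
Posterior: Inv-Gamma(5.6 + 7/2, 9.0 + 1.8936/2) = Inv-Gamma(9.10, 9.94680).
Mode = β/(α+1) = 9.94680/10.10 = 0.9848.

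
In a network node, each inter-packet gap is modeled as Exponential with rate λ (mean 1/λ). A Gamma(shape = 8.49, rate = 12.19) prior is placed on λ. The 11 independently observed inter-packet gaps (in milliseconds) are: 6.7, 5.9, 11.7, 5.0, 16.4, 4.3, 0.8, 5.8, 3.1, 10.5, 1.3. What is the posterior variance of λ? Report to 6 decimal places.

With a Gamma(shape α, rate β) prior on the exponential rate λ, the posterior after n observations with total T = Σxᵢ is Gamma(α+n, β+T).
Sum of observations T = 71.5 milliseconds; n = 11.
Posterior: Gamma(8.49+11, 12.19+71.5) = Gamma(19.49, 83.69).
Var = α/β² = 0.002783.

0.002783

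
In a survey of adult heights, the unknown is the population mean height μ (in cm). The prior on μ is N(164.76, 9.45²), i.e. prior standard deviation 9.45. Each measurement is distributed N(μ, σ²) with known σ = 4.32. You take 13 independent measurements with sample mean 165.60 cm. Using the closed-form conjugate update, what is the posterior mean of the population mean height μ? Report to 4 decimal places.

For Normal data with known variance σ², a Normal(μ₀, σ₀²) prior on μ is conjugate. Posterior precision = 1/σ₀² + n/σ²; posterior mean is the precision-weighted average of μ₀ and x̄.
n·x̄ = 13·165.60 = 2152.8.
σ₀² = 9.45² = 89.3025, σ² = 4.32² = 18.6624; σ² + n·σ₀² = 18.6624 + 13·89.3025 = 1179.5949.
Posterior mean = (μ₀/σ₀² + n·x̄/σ²)/(1/σ₀² + n/σ²) = (σ²·μ₀ + σ₀²·n·x̄)/(σ² + n·σ₀²) = (18.6624·164.76 + 89.3025·2152.8)/1179.5949 = 195325.239024/1179.5949 = 165.5867.

165.5867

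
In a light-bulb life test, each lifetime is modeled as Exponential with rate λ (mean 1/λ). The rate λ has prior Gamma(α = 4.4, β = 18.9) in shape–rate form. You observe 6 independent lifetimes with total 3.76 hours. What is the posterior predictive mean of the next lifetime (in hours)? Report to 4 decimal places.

With a Gamma(shape α, rate β) prior on the exponential rate λ, the posterior after n observations with total T = Σxᵢ is Gamma(α+n, β+T).
Posterior: Gamma(4.4+6, 18.9+3.76) = Gamma(10.4, 22.66).
The predictive distribution for the next observation is Lomax; its mean is β/(α−1) = 22.66/9.4 = 2.4106.

2.4106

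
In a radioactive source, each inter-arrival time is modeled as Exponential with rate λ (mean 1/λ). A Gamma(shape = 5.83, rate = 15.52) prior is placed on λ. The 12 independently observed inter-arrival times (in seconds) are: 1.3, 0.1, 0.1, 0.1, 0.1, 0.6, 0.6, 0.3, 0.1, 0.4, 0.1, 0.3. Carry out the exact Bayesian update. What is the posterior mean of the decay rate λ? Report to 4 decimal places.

0.9088

With a Gamma(shape α, rate β) prior on the exponential rate λ, the posterior after n observations with total T = Σxᵢ is Gamma(α+n, β+T).
Sum of observations T = 4.1 seconds; n = 12.
Posterior: Gamma(5.83+12, 15.52+4.1) = Gamma(17.83, 19.62).
Posterior mean of λ = α/β = 17.83/19.62 = 0.9088.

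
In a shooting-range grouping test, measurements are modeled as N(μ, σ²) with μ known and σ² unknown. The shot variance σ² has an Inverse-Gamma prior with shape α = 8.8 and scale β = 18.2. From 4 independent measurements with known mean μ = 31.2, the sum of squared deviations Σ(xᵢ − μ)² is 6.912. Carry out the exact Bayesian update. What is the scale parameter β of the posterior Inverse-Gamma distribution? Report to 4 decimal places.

21.6560

With known mean μ and an Inverse-Gamma(α, β) prior on σ², the Normal likelihood is conjugate: posterior is Inv-Gamma(α + n/2, β + Σ(xᵢ−μ)²/2).
Posterior: Inv-Gamma(8.8 + 4/2, 18.2 + 6.912/2) = Inv-Gamma(10.80, 21.6560).
Posterior β = 21.6560.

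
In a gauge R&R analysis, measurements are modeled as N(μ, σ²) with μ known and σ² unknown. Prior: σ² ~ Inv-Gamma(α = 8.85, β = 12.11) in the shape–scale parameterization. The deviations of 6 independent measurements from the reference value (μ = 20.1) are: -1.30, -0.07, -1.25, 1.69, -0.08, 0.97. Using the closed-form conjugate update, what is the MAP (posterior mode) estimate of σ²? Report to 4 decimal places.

With known mean μ and an Inverse-Gamma(α, β) prior on σ², the Normal likelihood is conjugate: posterior is Inv-Gamma(α + n/2, β + Σ(xᵢ−μ)²/2).
Σ(xᵢ−μ)² = (-1.30)² + (-0.07)² + (-1.25)² + (1.69)² + (-0.08)² + (0.97)² = 7.0608.
Posterior: Inv-Gamma(8.85 + 6/2, 12.11 + 7.0608/2) = Inv-Gamma(11.85, 15.64040).
Mode = β/(α+1) = 15.64040/12.85 = 1.2172.

1.2172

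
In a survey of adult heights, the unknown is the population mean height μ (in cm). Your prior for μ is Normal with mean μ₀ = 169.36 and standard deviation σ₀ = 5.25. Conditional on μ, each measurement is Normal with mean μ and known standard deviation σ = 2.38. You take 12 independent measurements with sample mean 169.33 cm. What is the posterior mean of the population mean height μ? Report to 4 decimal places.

169.3305

For Normal data with known variance σ², a Normal(μ₀, σ₀²) prior on μ is conjugate. Posterior precision = 1/σ₀² + n/σ²; posterior mean is the precision-weighted average of μ₀ and x̄.
n·x̄ = 12·169.33 = 2031.96.
σ₀² = 5.25² = 27.5625, σ² = 2.38² = 5.6644; σ² + n·σ₀² = 5.6644 + 12·27.5625 = 336.4144.
Posterior mean = (μ₀/σ₀² + n·x̄/σ²)/(1/σ₀² + n/σ²) = (σ²·μ₀ + σ₀²·n·x̄)/(σ² + n·σ₀²) = (5.6644·169.36 + 27.5625·2031.96)/336.4144 = 56965.220284/336.4144 = 169.3305.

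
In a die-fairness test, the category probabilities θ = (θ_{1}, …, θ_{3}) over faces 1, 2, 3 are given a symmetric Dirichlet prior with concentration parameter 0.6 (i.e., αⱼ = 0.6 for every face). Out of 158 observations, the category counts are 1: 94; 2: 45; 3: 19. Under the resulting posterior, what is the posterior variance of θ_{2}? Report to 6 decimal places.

The Dirichlet prior is conjugate to the Multinomial likelihood: each posterior αⱼ = prior αⱼ + observed count nⱼ.
Posterior concentration: (94.6, 45.6, 19.6), total = 159.8.
Var[θ_j] = α_j(Σα−α_j)/((Σα)²(Σα+1)) = 45.6·114.2/(159.8²·160.8) = 0.001268.

0.001268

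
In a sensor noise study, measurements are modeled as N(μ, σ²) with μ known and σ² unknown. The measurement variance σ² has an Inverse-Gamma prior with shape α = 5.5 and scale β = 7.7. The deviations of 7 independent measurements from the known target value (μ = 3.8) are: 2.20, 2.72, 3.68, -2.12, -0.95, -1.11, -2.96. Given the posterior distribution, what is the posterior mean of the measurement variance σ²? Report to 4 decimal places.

With known mean μ and an Inverse-Gamma(α, β) prior on σ², the Normal likelihood is conjugate: posterior is Inv-Gamma(α + n/2, β + Σ(xᵢ−μ)²/2).
Σ(xᵢ−μ)² = (2.20)² + (2.72)² + (3.68)² + (-2.12)² + (-0.95)² + (-1.11)² + (-2.96)² = 41.1714.
Posterior: Inv-Gamma(5.5 + 7/2, 7.7 + 41.1714/2) = Inv-Gamma(9.00, 28.28570).
E[σ²|data] = β/(α−1) = 28.28570/8.00 = 3.5357.

3.5357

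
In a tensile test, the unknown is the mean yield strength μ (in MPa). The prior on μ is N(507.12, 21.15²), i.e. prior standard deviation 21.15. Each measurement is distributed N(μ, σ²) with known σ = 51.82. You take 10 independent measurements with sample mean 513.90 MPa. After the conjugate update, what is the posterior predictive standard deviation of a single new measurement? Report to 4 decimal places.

For Normal data with known variance σ², a Normal(μ₀, σ₀²) prior on μ is conjugate. Posterior precision = 1/σ₀² + n/σ²; posterior mean is the precision-weighted average of μ₀ and x̄.
σ₀² = 21.15² = 447.3225, σ² = 51.82² = 2685.3124; σ² + n·σ₀² = 2685.3124 + 10·447.3225 = 7158.5374.
Posterior precision = 1/σ₀² + n/σ² = 1/447.3225 + 10/2685.3124 = (σ² + n·σ₀²)/(σ₀²σ²) = 7158.5374/(447.3225·2685.3124); posterior variance σₙ² = σ₀²σ²/(σ² + n·σ₀²) = 447.3225·2685.3124/7158.5374 = 167.799732.
Predictive variance for one new observation = σₙ² + σ² = 447.3225·2685.3124/7158.5374 + 2685.3124 = σ²·(σ₀² + 7158.5374)/7158.5374 = 2685.3124·7605.8599/7158.5374 = 2853.112132; SD = √(2685.3124·7605.8599/7158.5374) = 53.4145.

53.4145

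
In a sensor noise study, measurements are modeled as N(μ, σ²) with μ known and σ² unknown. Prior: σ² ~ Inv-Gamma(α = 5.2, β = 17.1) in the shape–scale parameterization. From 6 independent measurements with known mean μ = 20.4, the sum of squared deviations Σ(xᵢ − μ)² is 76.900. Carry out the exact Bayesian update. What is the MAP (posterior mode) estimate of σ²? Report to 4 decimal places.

6.0380

With known mean μ and an Inverse-Gamma(α, β) prior on σ², the Normal likelihood is conjugate: posterior is Inv-Gamma(α + n/2, β + Σ(xᵢ−μ)²/2).
Posterior: Inv-Gamma(5.2 + 6/2, 17.1 + 76.900/2) = Inv-Gamma(8.20, 55.5500).
Mode = β/(α+1) = 55.5500/9.20 = 6.0380.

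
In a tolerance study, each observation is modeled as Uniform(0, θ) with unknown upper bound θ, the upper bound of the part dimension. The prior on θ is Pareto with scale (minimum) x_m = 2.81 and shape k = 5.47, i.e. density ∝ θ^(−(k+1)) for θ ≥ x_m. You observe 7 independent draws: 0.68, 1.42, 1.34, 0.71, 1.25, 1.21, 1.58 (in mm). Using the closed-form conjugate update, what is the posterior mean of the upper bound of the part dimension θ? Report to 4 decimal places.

3.0550

A Pareto(scale x_m, shape k) prior on the upper bound θ of Uniform(0, θ) is conjugate: posterior is Pareto(max(x_m, max xᵢ), k + n).
Sample maximum = 1.58; prior scale x_m = 2.81 → posterior scale = max = 2.81.
Posterior shape = 5.47 + 7 = 12.47.
E[θ|data] = k·x_m/(k−1) = 12.47·2.81/11.47 = 3.0550.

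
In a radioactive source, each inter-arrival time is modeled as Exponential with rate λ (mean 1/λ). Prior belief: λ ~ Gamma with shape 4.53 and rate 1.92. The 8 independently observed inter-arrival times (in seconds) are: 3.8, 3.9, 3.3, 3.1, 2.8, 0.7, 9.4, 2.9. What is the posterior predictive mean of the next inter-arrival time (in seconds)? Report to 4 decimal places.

With a Gamma(shape α, rate β) prior on the exponential rate λ, the posterior after n observations with total T = Σxᵢ is Gamma(α+n, β+T).
Sum of observations T = 29.9 seconds; n = 8.
Posterior: Gamma(4.53+8, 1.92+29.9) = Gamma(12.53, 31.82).
The predictive distribution for the next observation is Lomax; its mean is β/(α−1) = 31.82/11.53 = 2.7598.

2.7598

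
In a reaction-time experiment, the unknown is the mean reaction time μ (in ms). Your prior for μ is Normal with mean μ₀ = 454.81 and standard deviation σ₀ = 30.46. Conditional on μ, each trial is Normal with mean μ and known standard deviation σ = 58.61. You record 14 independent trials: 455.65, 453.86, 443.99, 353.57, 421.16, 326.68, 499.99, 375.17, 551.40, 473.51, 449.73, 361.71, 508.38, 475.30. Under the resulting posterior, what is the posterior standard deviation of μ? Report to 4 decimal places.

For Normal data with known variance σ², a Normal(μ₀, σ₀²) prior on μ is conjugate. Posterior precision = 1/σ₀² + n/σ²; posterior mean is the precision-weighted average of μ₀ and x̄.
σ₀² = 30.46² = 927.8116, σ² = 58.61² = 3435.1321; σ² + n·σ₀² = 3435.1321 + 14·927.8116 = 16424.4945.
Posterior precision = 1/σ₀² + n/σ² = 1/927.8116 + 14/3435.1321 = (σ² + n·σ₀²)/(σ₀²σ²) = 16424.4945/(927.8116·3435.1321); posterior variance σₙ² = σ₀²σ²/(σ² + n·σ₀²) = 927.8116·3435.1321/16424.4945 = 194.048919.
Posterior SD = √σₙ² = √(927.8116·3435.1321/16424.4945) = 13.9301.

13.9301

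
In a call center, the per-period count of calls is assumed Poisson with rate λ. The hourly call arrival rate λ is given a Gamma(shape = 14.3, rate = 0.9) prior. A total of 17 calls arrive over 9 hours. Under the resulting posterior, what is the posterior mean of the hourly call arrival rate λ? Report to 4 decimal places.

3.1616

With a Gamma(shape α, rate β) prior, the Poisson likelihood is conjugate: the posterior is Gamma(α + ΣXᵢ, β + n).
Posterior: Gamma(α+S, β+n) = Gamma(14.3+17, 0.9+9) = Gamma(31.3, 9.9).
Posterior mean = α/β = 31.3/9.9 = 3.1616.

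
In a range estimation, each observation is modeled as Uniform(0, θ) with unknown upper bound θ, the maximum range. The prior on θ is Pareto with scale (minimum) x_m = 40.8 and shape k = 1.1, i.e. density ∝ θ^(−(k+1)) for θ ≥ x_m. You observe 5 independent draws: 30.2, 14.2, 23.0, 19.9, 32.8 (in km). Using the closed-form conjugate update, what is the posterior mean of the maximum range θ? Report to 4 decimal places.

A Pareto(scale x_m, shape k) prior on the upper bound θ of Uniform(0, θ) is conjugate: posterior is Pareto(max(x_m, max xᵢ), k + n).
Sample maximum = 32.8; prior scale x_m = 40.8 → posterior scale = max = 40.8.
Posterior shape = 1.1 + 5 = 6.1.
E[θ|data] = k·x_m/(k−1) = 6.1·40.8/5.1 = 48.8000.

48.8000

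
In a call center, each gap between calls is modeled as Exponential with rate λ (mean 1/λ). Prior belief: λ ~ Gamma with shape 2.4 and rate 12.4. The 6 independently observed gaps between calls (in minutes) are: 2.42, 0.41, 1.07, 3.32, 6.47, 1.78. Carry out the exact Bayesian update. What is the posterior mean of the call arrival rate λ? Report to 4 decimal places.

0.3014

With a Gamma(shape α, rate β) prior on the exponential rate λ, the posterior after n observations with total T = Σxᵢ is Gamma(α+n, β+T).
Sum of observations T = 15.47 minutes; n = 6.
Posterior: Gamma(2.4+6, 12.4+15.47) = Gamma(8.4, 27.87).
Posterior mean of λ = α/β = 8.4/27.87 = 0.3014.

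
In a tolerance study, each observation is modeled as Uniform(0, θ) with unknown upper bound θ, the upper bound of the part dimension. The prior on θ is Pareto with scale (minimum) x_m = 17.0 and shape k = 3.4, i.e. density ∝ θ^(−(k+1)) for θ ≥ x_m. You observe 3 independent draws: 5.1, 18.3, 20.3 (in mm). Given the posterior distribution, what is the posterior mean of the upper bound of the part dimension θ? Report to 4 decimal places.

A Pareto(scale x_m, shape k) prior on the upper bound θ of Uniform(0, θ) is conjugate: posterior is Pareto(max(x_m, max xᵢ), k + n).
Sample maximum = 20.3; prior scale x_m = 17.0 → posterior scale = max = 20.3.
Posterior shape = 3.4 + 3 = 6.4.
E[θ|data] = k·x_m/(k−1) = 6.4·20.3/5.4 = 24.0593.

24.0593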